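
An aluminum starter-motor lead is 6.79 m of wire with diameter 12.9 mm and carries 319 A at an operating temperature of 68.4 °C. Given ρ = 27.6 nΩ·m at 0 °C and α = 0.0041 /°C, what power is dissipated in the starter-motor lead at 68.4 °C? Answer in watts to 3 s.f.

ρ = 27.6 nΩ·m = 2.76×10^-8 Ω·m
A = π(d/2)² = π(6.4500e-03 m)² = 1.307e-04 m²
R₍0₎ = ρL/A = (2.76×10^-8)(6.79)/(1.307e-04) = 0.001434 Ω
R₍68.4₎ = R₍0₎(1 + αΔT) = 0.001434 × (1 + 0.0041×68.4) = 0.001836 Ω
P = I²R = (319)² × 0.001836 = 187 W

187 W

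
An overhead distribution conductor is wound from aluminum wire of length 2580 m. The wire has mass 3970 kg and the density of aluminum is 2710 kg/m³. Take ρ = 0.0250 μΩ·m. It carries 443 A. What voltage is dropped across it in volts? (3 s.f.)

ρ = 0.0250 μΩ·m = 2.50×10^-8 Ω·m
A = m/(density·L) = 3970/(2710×2580) = 5.6781e-04 m²
R = ρL/A = (2.50×10^-8)(2580)/(5.6781e-04) = 0.1136 Ω
V = IR = 443 × 0.1136 = 50.3 V

50.3 V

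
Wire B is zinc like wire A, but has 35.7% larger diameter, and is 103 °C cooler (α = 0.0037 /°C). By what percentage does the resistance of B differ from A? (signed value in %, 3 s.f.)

R ∝ ρL/d² with ρ ∝ (1+αΔT), so R_B/R_A = (1 + 35.7/100)⁻² × (1 − 0.0037×103)
= 0.5431 × 0.6189 = 0.3361
(R_B − R_A)/R_A = 0.3361 − 1 = -66.4%

-66.4%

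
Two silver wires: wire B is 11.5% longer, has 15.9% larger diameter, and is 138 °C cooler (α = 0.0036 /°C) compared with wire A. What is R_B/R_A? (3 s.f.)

R ∝ ρL/d² with ρ ∝ (1+αΔT), so R_B/R_A = (1 + 11.5/100) × (1 + 15.9/100)⁻² × (1 − 0.0036×138)
= 1.115 × 0.7444 × 0.5032 = 0.418

0.418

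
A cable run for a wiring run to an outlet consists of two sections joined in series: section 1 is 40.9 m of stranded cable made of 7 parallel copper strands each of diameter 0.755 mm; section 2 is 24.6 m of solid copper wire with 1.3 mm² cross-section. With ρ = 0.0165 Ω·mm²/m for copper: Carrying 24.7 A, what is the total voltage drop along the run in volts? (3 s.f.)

13.0 V

ρ = 0.0165 Ω·mm²/m = 1.65×10^-8 Ω·m
Section 1: A_strand = π(3.7750e-04)² = 4.477e-07 m²; R₁ = ρL/(N·A_s) = (1.65×10^-8)(40.9)/(7×4.477e-07) = 0.2153 Ω
Section 2: A = 1.3 mm² = 1.300e-06 m²
R₂ = (1.65×10^-8)(24.6)/(1.300e-06) = 0.3122 Ω
R = R₁ + R₂ = 0.5276 Ω
V = IR = 24.7 × 0.5276 = 13.0 V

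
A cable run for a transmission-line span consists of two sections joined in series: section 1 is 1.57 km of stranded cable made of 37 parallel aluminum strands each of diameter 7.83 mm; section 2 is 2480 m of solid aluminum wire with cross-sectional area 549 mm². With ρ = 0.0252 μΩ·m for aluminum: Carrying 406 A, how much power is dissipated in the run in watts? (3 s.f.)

ρ = 0.0252 μΩ·m = 2.52×10^-8 Ω·m
Section 1: A_strand = π(3.9150e-03)² = 4.815e-05 m²; R₁ = ρL/(N·A_s) = (2.52×10^-8)(1570)/(37×4.815e-05) = 0.02221 Ω
Section 2: A = 549 mm² = 5.490e-04 m²
R₂ = (2.52×10^-8)(2480)/(5.490e-04) = 0.1138 Ω
R = R₁ + R₂ = 0.136 Ω
P = I²R = (406)² × 0.136 = 22400 W

22400 W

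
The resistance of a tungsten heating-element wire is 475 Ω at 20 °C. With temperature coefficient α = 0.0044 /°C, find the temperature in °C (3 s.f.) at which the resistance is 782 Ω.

R = R₀(1 + α(T − T₀)) ⇒ T = T₀ + (R/R₀ − 1)/α
T = 20 + (782/475 − 1)/0.0044 = 20 + (0.6463)/0.0044 = 167 °C

167 °C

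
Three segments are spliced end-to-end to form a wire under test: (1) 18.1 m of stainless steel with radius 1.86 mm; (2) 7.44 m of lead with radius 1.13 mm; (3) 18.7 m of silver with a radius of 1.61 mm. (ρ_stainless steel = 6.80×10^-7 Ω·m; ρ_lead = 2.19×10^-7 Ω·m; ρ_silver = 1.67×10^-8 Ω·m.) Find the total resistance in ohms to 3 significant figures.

Seg 1: A = πr² = π(1.8600e-03 m)² = 1.087e-05 m²
R_1 = (6.80×10^-7)(18.1)/(1.087e-05) = 1.132 Ω
Seg 2: A = πr² = π(1.1300e-03 m)² = 4.011e-06 m²
R_2 = (2.19×10^-7)(7.44)/(4.011e-06) = 0.4062 Ω
Seg 3: A = πr² = π(1.6100e-03 m)² = 8.143e-06 m²
R_3 = (1.67×10^-8)(18.7)/(8.143e-06) = 0.03835 Ω
R_total = R_1 + R_2 + R_3 = 1.58 Ω

1.58 Ω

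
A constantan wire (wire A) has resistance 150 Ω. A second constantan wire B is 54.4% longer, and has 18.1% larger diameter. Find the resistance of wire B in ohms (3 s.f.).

R ∝ L/d², so R_B/R_A = (1 + 54.4/100) × (1 + 18.1/100)⁻²
= 1.544 × 0.717 = 1.107
R_B = 1.107 × 150 = 166 Ω

166 Ω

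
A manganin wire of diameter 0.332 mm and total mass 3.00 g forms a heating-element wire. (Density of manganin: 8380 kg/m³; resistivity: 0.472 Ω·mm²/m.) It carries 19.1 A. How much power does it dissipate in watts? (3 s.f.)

ρ = 0.472 Ω·mm²/m = 4.72×10^-7 Ω·m
A = π(d/2)² = π(1.6600e-04 m)² = 8.6570e-08 m²
L = m/(density·A) = 0.003/(8380×8.6570e-08) = 4.135 m
R = ρL/A = (4.72×10^-7)(4.135)/(8.6570e-08) = 22.55 Ω
P = I²R = (19.1)² × 22.55 = 8230 W

8230 W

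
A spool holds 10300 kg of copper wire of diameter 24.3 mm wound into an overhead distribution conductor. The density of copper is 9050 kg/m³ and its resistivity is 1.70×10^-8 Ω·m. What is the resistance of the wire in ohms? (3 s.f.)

A = π(d/2)² = π(1.2150e-02 m)² = 4.6377e-04 m²
L = m/(density·A) = 10300/(9050×4.6377e-04) = 2454 m
R = ρL/A = (1.70×10^-8)(2454)/(4.6377e-04) = 0.0900 Ω

0.0900 Ω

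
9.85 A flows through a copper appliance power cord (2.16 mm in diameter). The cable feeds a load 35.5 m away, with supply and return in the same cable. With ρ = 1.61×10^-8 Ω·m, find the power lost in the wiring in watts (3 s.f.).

A = π(d/2)² = π(1.0800e-03 m)² = 3.664e-06 m²
Total conductor length (both ways) L = 2 × 35.5 = 71 m
R = ρL/A = (1.61×10^-8)(71)/(3.664e-06) = 0.312 Ω
P = I²R = (9.85)² × 0.312 = 30.3 W

30.3 W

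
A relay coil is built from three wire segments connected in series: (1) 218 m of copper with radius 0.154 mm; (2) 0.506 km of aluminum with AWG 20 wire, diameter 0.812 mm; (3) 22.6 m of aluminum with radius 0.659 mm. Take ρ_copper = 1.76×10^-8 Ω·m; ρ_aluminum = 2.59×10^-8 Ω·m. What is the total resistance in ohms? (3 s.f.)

77.2 Ω

Seg 1: A = πr² = π(1.5400e-04 m)² = 7.451e-08 m²
R_1 = (1.76×10^-8)(218)/(7.451e-08) = 51.5 Ω
Seg 2: A = π(0.812/2 mm)² = π(4.0600e-04 m)² = 5.178e-07 m²
R_2 = (2.59×10^-8)(506)/(5.178e-07) = 25.31 Ω
Seg 3: A = πr² = π(6.5900e-04 m)² = 1.364e-06 m²
R_3 = (2.59×10^-8)(22.6)/(1.364e-06) = 0.429 Ω
R_total = R_1 + R_2 + R_3 = 77.2 Ω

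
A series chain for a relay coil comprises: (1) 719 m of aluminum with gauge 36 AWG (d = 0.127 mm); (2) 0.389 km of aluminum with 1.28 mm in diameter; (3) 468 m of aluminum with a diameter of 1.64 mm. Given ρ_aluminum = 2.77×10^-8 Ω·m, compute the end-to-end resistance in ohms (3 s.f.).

1590 Ω

Seg 1: A = π(0.127/2 mm)² = π(6.3500e-05 m)² = 1.267e-08 m²
R_1 = (2.77×10^-8)(719)/(1.267e-08) = 1572 Ω
Seg 2: A = π(d/2)² = π(6.4000e-04 m)² = 1.287e-06 m²
R_2 = (2.77×10^-8)(389)/(1.287e-06) = 8.374 Ω
Seg 3: A = π(d/2)² = π(8.2000e-04 m)² = 2.112e-06 m²
R_3 = (2.77×10^-8)(468)/(2.112e-06) = 6.137 Ω
R_total = R_1 + R_2 + R_3 = 1590 Ω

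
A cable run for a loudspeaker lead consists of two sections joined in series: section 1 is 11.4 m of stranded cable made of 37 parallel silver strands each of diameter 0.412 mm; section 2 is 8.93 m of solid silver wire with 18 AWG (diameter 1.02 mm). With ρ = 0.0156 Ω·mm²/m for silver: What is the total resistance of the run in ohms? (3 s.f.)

ρ = 0.0156 Ω·mm²/m = 1.56×10^-8 Ω·m
Section 1: A_strand = π(2.0600e-04)² = 1.333e-07 m²; R₁ = ρL/(N·A_s) = (1.56×10^-8)(11.4)/(37×1.333e-07) = 0.03605 Ω
Section 2: A = π(1.02/2 mm)² = π(5.1000e-04 m)² = 8.171e-07 m²
R₂ = (1.56×10^-8)(8.93)/(8.171e-07) = 0.1705 Ω
R = R₁ + R₂ = 0.207 Ω

0.207 Ω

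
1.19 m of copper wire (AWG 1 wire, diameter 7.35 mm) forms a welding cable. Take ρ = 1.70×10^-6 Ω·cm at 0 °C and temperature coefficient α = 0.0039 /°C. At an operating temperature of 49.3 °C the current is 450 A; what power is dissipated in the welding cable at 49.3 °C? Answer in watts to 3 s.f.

ρ = 1.70×10^-6 Ω·cm = 1.70×10^-8 Ω·m
A = π(7.35/2 mm)² = π(3.6750e-03 m)² = 4.243e-05 m²
R₍0₎ = ρL/A = (1.70×10^-8)(1.19)/(4.243e-05) = 4.768×10^-4 Ω
R₍49.3₎ = R₍0₎(1 + αΔT) = 4.768×10^-4 × (1 + 0.0039×49.3) = 5.685×10^-4 Ω
P = I²R = (450)² × 5.685×10^-4 = 115 W

115 W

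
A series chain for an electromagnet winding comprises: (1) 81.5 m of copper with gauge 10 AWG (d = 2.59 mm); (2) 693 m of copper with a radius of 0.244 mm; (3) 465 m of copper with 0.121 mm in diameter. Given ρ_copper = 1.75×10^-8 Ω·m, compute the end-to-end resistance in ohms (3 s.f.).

Seg 1: A = π(2.59/2 mm)² = π(1.2950e-03 m)² = 5.269e-06 m²
R_1 = (1.75×10^-8)(81.5)/(5.269e-06) = 0.2707 Ω
Seg 2: A = πr² = π(2.4400e-04 m)² = 1.870e-07 m²
R_2 = (1.75×10^-8)(693)/(1.870e-07) = 64.84 Ω
Seg 3: A = π(d/2)² = π(6.0500e-05 m)² = 1.150e-08 m²
R_3 = (1.75×10^-8)(465)/(1.150e-08) = 707.7 Ω
R_total = R_1 + R_2 + R_3 = 773 Ω

773 Ω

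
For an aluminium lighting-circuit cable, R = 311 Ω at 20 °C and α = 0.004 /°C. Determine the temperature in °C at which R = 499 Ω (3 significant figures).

171 °C

R = R₀(1 + α(T − T₀)) ⇒ T = T₀ + (R/R₀ − 1)/α
T = 20 + (499/311 − 1)/0.004 = 20 + (0.6045)/0.004 = 171 °C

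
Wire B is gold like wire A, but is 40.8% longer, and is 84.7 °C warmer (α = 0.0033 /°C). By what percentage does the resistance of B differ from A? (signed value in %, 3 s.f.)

80.2%

R ∝ ρL/d² with ρ ∝ (1+αΔT), so R_B/R_A = (1 + 40.8/100) × (1 + 0.0033×84.7)
= 1.408 × 1.28 = 1.802
(R_B − R_A)/R_A = 1.802 − 1 = 80.2%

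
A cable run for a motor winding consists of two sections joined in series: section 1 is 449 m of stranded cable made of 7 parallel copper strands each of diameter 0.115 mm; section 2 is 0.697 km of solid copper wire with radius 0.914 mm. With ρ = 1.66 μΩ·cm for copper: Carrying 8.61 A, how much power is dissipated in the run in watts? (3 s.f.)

7930 W

ρ = 1.66 μΩ·cm = 1.66×10^-8 Ω·m
Section 1: A_strand = π(5.7500e-05)² = 1.039e-08 m²; R₁ = ρL/(N·A_s) = (1.66×10^-8)(449)/(7×1.039e-08) = 102.5 Ω
Section 2: A = πr² = π(9.1400e-04 m)² = 2.624e-06 m²
R₂ = (1.66×10^-8)(697)/(2.624e-06) = 4.409 Ω
R = R₁ + R₂ = 106.9 Ω
P = I²R = (8.61)² × 106.9 = 7930 W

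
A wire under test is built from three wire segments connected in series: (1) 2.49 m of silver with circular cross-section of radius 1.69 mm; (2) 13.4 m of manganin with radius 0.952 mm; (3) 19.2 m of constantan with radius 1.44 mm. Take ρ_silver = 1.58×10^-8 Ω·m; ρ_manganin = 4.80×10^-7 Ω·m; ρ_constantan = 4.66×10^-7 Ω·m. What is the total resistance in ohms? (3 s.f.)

3.64 Ω

Seg 1: A = πr² = π(1.6900e-03 m)² = 8.973e-06 m²
R_1 = (1.58×10^-8)(2.49)/(8.973e-06) = 0.004385 Ω
Seg 2: A = πr² = π(9.5200e-04 m)² = 2.847e-06 m²
R_2 = (4.80×10^-7)(13.4)/(2.847e-06) = 2.259 Ω
Seg 3: A = πr² = π(1.4400e-03 m)² = 6.514e-06 m²
R_3 = (4.66×10^-7)(19.2)/(6.514e-06) = 1.373 Ω
R_total = R_1 + R_2 + R_3 = 3.64 Ω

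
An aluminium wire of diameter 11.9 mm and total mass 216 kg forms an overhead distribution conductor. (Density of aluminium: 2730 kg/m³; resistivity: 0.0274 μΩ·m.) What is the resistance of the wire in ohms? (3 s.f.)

0.175 Ω

ρ = 0.0274 μΩ·m = 2.74×10^-8 Ω·m
A = π(d/2)² = π(5.9500e-03 m)² = 1.1122e-04 m²
L = m/(density·A) = 216/(2730×1.1122e-04) = 711.4 m
R = ρL/A = (2.74×10^-8)(711.4)/(1.1122e-04) = 0.175 Ω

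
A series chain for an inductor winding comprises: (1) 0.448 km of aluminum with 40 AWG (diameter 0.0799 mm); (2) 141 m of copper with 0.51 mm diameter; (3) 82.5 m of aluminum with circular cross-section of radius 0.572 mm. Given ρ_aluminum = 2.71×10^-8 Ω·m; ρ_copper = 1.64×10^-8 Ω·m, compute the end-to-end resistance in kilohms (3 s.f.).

2.43 kΩ

Seg 1: A = π(0.0799/2 mm)² = π(3.9950e-05 m)² = 5.014e-09 m²
R_1 = (2.71×10^-8)(448)/(5.014e-09) = 2421 Ω
Seg 2: A = π(d/2)² = π(2.5500e-04 m)² = 2.043e-07 m²
R_2 = (1.64×10^-8)(141)/(2.043e-07) = 11.32 Ω
Seg 3: A = πr² = π(5.7200e-04 m)² = 1.028e-06 m²
R_3 = (2.71×10^-8)(82.5)/(1.028e-06) = 2.175 Ω
R_total = R_1 + R_2 + R_3 = 2.43 kΩ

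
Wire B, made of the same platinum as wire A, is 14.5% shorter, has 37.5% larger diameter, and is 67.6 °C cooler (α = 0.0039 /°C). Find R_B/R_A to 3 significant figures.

0.333

R ∝ ρL/d² with ρ ∝ (1+αΔT), so R_B/R_A = (1 − 14.5/100) × (1 + 37.5/100)⁻² × (1 − 0.0039×67.6)
= 0.855 × 0.5289 × 0.7364 = 0.333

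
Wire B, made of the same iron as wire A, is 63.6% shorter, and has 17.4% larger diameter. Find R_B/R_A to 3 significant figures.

R ∝ L/d², so R_B/R_A = (1 − 63.6/100) × (1 + 17.4/100)⁻²
= 0.364 × 0.7255 = 0.264

0.264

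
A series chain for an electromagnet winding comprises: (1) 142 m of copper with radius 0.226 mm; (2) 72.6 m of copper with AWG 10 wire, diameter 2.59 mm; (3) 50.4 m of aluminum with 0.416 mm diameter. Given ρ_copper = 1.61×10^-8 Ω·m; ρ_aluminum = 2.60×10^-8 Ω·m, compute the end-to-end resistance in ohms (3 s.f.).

24.1 Ω

Seg 1: A = πr² = π(2.2600e-04 m)² = 1.605e-07 m²
R_1 = (1.61×10^-8)(142)/(1.605e-07) = 14.25 Ω
Seg 2: A = π(2.59/2 mm)² = π(1.2950e-03 m)² = 5.269e-06 m²
R_2 = (1.61×10^-8)(72.6)/(5.269e-06) = 0.2219 Ω
Seg 3: A = π(d/2)² = π(2.0800e-04 m)² = 1.359e-07 m²
R_3 = (2.60×10^-8)(50.4)/(1.359e-07) = 9.641 Ω
R_total = R_1 + R_2 + R_3 = 24.1 Ω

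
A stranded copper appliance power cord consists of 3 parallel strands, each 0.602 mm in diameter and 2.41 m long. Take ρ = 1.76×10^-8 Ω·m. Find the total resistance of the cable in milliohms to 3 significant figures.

A_strand = π(3.0100e-04 m)² = 2.846e-07 m²
R_strand = ρL/A = (1.76×10^-8)(2.41)/(2.846e-07) = 0.149 Ω
R_total = R_strand/N = 0.149/3 = 49.7 mΩ

49.7 mΩ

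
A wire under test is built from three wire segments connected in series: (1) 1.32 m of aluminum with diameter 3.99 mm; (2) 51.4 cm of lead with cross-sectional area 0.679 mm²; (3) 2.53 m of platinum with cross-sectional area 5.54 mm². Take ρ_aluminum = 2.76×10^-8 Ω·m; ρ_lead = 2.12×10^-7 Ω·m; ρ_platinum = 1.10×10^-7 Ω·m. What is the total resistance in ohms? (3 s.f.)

Seg 1: A = π(d/2)² = π(1.9950e-03 m)² = 1.250e-05 m²
R_1 = (2.76×10^-8)(1.32)/(1.250e-05) = 0.002914 Ω
Seg 2: A = 0.679 mm² = 6.790e-07 m²
R_2 = (2.12×10^-7)(0.514)/(6.790e-07) = 0.1605 Ω
Seg 3: A = 5.54 mm² = 5.540e-06 m²
R_3 = (1.10×10^-7)(2.53)/(5.540e-06) = 0.05023 Ω
R_total = R_1 + R_2 + R_3 = 0.214 Ω

0.214 Ω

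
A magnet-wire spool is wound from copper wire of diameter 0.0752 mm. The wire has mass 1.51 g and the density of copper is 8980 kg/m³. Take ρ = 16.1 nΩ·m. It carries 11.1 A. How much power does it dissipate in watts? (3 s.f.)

ρ = 16.1 nΩ·m = 1.61×10^-8 Ω·m
A = π(d/2)² = π(3.7600e-05 m)² = 4.4415e-09 m²
L = m/(density·A) = 0.00151/(8980×4.4415e-09) = 37.86 m
R = ρL/A = (1.61×10^-8)(37.86)/(4.4415e-09) = 137.2 Ω
P = I²R = (11.1)² × 137.2 = 16900 W

16900 W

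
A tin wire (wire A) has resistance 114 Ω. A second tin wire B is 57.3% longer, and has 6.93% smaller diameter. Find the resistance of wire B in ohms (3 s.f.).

R ∝ L/d², so R_B/R_A = (1 + 57.3/100) × (1 − 6.93/100)⁻²
= 1.573 × 1.155 = 1.816
R_B = 1.816 × 114 = 207 Ω

207 Ω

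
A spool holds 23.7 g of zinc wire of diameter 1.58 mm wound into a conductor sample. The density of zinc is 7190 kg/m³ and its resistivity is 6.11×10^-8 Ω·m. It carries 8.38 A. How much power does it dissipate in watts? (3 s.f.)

A = π(d/2)² = π(7.9000e-04 m)² = 1.9607e-06 m²
L = m/(density·A) = 0.0237/(7190×1.9607e-06) = 1.681 m
R = ρL/A = (6.11×10^-8)(1.681)/(1.9607e-06) = 0.05239 Ω
P = I²R = (8.38)² × 0.05239 = 3.68 W

3.68 W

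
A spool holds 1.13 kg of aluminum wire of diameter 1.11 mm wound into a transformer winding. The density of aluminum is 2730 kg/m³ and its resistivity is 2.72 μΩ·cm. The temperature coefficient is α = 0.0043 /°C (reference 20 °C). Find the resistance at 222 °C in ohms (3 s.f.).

ρ = 2.72 μΩ·cm = 2.72×10^-8 Ω·m
A = π(d/2)² = π(5.5500e-04 m)² = 9.6769e-07 m²
L = m/(density·A) = 1.13/(2730×9.6769e-07) = 427.7 m
R = ρL/A = (2.72×10^-8)(427.7)/(9.6769e-07) = 12.02 Ω
R(222 °C) = 12.02 × (1 + 0.0043×202) = 22.5 Ω

22.5 Ω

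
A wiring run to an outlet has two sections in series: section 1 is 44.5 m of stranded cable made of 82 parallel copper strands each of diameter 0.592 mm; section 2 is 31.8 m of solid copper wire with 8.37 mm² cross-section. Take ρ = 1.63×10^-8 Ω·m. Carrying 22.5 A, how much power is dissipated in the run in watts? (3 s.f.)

47.6 W

Section 1: A_strand = π(2.9600e-04)² = 2.753e-07 m²; R₁ = ρL/(N·A_s) = (1.63×10^-8)(44.5)/(82×2.753e-07) = 0.03214 Ω
Section 2: A = 8.37 mm² = 8.370e-06 m²
R₂ = (1.63×10^-8)(31.8)/(8.370e-06) = 0.06193 Ω
R = R₁ + R₂ = 0.09406 Ω
P = I²R = (22.5)² × 0.09406 = 47.6 W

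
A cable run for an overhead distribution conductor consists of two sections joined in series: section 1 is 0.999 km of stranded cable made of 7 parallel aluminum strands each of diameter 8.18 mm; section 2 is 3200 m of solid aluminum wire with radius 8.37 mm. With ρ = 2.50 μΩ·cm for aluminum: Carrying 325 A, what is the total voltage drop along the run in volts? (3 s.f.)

ρ = 2.50 μΩ·cm = 2.50×10^-8 Ω·m
Section 1: A_strand = π(4.0900e-03)² = 5.255e-05 m²; R₁ = ρL/(N·A_s) = (2.50×10^-8)(999)/(7×5.255e-05) = 0.06789 Ω
Section 2: A = πr² = π(8.3700e-03 m)² = 2.201e-04 m²
R₂ = (2.50×10^-8)(3200)/(2.201e-04) = 0.3635 Ω
R = R₁ + R₂ = 0.4314 Ω
V = IR = 325 × 0.4314 = 140 V

140 V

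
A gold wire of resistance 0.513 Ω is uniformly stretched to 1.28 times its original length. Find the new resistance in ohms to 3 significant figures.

0.840 Ω

Volume constant ⇒ A' = A/k with k = 1.28. R' = ρ(kL)/(A/k) = k²R.
R' = 1.638 × 0.513 = 0.840 Ω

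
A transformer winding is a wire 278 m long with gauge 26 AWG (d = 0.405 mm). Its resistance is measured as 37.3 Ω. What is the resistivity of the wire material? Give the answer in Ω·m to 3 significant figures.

1.73×10^-8 Ω·m

A = π(0.405/2 mm)² = π(2.0250e-04 m)² = 1.288e-07 m²
ρ = RA/L = (37.3)(1.288e-07)/(278) = 1.73×10^-8 Ω·m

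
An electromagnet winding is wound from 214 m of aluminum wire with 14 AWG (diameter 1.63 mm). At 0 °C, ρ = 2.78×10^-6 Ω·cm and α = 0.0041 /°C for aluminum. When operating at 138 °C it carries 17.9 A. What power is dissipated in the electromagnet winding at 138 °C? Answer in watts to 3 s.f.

1430 W

ρ = 2.78×10^-6 Ω·cm = 2.78×10^-8 Ω·m
A = π(1.63/2 mm)² = π(8.1500e-04 m)² = 2.087e-06 m²
R₍0₎ = ρL/A = (2.78×10^-8)(214)/(2.087e-06) = 2.851 Ω
R₍138₎ = R₍0₎(1 + αΔT) = 2.851 × (1 + 0.0041×138) = 4.464 Ω
P = I²R = (17.9)² × 4.464 = 1430 W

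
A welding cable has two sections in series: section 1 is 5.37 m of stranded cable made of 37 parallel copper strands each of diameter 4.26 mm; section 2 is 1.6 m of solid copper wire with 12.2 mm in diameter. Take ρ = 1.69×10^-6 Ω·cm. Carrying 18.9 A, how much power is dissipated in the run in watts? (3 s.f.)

0.144 W

ρ = 1.69×10^-6 Ω·cm = 1.69×10^-8 Ω·m
Section 1: A_strand = π(2.1300e-03)² = 1.425e-05 m²; R₁ = ρL/(N·A_s) = (1.69×10^-8)(5.37)/(37×1.425e-05) = 1.721×10^-4 Ω
Section 2: A = π(d/2)² = π(6.1000e-03 m)² = 1.169e-04 m²
R₂ = (1.69×10^-8)(1.6)/(1.169e-04) = 2.313×10^-4 Ω
R = R₁ + R₂ = 4.034×10^-4 Ω
P = I²R = (18.9)² × 4.034×10^-4 = 0.144 W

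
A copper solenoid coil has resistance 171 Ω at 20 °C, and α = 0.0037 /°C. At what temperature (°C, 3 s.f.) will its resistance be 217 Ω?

R = R₀(1 + α(T − T₀)) ⇒ T = T₀ + (R/R₀ − 1)/α
T = 20 + (217/171 − 1)/0.0037 = 20 + (0.269)/0.0037 = 92.7 °C

92.7 °C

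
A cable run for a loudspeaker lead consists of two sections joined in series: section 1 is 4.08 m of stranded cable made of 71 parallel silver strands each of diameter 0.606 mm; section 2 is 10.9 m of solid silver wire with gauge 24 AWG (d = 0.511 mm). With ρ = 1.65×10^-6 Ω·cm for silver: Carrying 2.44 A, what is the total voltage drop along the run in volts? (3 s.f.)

2.15 V

ρ = 1.65×10^-6 Ω·cm = 1.65×10^-8 Ω·m
Section 1: A_strand = π(3.0300e-04)² = 2.884e-07 m²; R₁ = ρL/(N·A_s) = (1.65×10^-8)(4.08)/(71×2.884e-07) = 0.003287 Ω
Section 2: A = π(0.511/2 mm)² = π(2.5550e-04 m)² = 2.051e-07 m²
R₂ = (1.65×10^-8)(10.9)/(2.051e-07) = 0.877 Ω
R = R₁ + R₂ = 0.8802 Ω
V = IR = 2.44 × 0.8802 = 2.15 V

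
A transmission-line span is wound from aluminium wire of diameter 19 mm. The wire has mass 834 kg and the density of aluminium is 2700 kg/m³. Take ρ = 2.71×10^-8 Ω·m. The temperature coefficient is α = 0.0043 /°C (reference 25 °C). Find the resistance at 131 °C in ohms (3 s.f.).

0.152 Ω

A = π(d/2)² = π(9.5000e-03 m)² = 2.8353e-04 m²
L = m/(density·A) = 834/(2700×2.8353e-04) = 1089 m
R = ρL/A = (2.71×10^-8)(1089)/(2.8353e-04) = 0.1041 Ω
R(131 °C) = 0.1041 × (1 + 0.0043×106) = 0.152 Ω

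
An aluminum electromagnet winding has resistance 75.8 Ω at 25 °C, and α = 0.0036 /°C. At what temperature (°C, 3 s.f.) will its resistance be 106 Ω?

136 °C

R = R₀(1 + α(T − T₀)) ⇒ T = T₀ + (R/R₀ − 1)/α
T = 25 + (106/75.8 − 1)/0.0036 = 25 + (0.3984)/0.0036 = 136 °C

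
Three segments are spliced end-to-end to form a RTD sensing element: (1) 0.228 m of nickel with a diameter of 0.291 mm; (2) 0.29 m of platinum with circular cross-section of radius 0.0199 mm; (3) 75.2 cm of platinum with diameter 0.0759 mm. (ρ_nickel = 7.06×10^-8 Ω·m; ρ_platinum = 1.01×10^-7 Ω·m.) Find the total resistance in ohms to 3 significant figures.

40.6 Ω

Seg 1: A = π(d/2)² = π(1.4550e-04 m)² = 6.651e-08 m²
R_1 = (7.06×10^-8)(0.228)/(6.651e-08) = 0.242 Ω
Seg 2: A = πr² = π(1.9900e-05 m)² = 1.244e-09 m²
R_2 = (1.01×10^-7)(0.29)/(1.244e-09) = 23.54 Ω
Seg 3: A = π(d/2)² = π(3.7950e-05 m)² = 4.525e-09 m²
R_3 = (1.01×10^-7)(0.752)/(4.525e-09) = 16.79 Ω
R_total = R_1 + R_2 + R_3 = 40.6 Ω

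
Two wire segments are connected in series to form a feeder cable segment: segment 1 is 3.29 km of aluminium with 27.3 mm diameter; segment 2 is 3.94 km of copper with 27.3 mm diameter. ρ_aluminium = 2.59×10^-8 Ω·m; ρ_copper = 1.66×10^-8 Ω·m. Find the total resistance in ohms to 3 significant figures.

Segment 1: A = π(d/2)² = π(1.3650e-02 m)² = 5.853e-04 m²
R₁ = ρL/A = (2.59×10^-8)(3290)/(5.853e-04) = 0.1456 Ω
R₂ = (1.66×10^-8)(3940)/(5.853e-04) = 0.1117 Ω
R = R₁ + R₂ = 0.257 Ω

0.257 Ω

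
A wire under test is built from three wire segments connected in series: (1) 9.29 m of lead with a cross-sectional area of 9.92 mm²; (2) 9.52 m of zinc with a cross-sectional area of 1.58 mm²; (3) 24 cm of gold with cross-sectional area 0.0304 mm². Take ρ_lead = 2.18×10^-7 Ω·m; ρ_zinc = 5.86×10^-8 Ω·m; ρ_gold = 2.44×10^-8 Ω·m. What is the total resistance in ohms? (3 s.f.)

0.750 Ω

Seg 1: A = 9.92 mm² = 9.920e-06 m²
R_1 = (2.18×10^-7)(9.29)/(9.920e-06) = 0.2042 Ω
Seg 2: A = 1.58 mm² = 1.580e-06 m²
R_2 = (5.86×10^-8)(9.52)/(1.580e-06) = 0.3531 Ω
Seg 3: A = 0.0304 mm² = 3.040e-08 m²
R_3 = (2.44×10^-8)(0.24)/(3.040e-08) = 0.1926 Ω
R_total = R_1 + R_2 + R_3 = 0.750 Ω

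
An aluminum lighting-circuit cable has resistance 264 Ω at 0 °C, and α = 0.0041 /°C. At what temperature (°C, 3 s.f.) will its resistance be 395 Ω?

121 °C

R = R₀(1 + α(T − T₀)) ⇒ T = T₀ + (R/R₀ − 1)/α
T = 0 + (395/264 − 1)/0.0041 = 0 + (0.4962)/0.0041 = 121 °C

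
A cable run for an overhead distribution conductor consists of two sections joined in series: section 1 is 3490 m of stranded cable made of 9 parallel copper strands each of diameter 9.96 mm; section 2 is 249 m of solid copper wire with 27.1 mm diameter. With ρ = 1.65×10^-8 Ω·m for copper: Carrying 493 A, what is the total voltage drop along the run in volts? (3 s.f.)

Section 1: A_strand = π(4.9800e-03)² = 7.791e-05 m²; R₁ = ρL/(N·A_s) = (1.65×10^-8)(3490)/(9×7.791e-05) = 0.08212 Ω
Section 2: A = π(d/2)² = π(1.3550e-02 m)² = 5.768e-04 m²
R₂ = (1.65×10^-8)(249)/(5.768e-04) = 0.007123 Ω
R = R₁ + R₂ = 0.08924 Ω
V = IR = 493 × 0.08924 = 44.0 V

44.0 V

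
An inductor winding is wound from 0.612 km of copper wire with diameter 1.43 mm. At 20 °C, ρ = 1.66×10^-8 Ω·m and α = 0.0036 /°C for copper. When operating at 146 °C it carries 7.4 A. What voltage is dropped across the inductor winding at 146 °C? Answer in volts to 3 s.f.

68.0 V

A = π(d/2)² = π(7.1500e-04 m)² = 1.606e-06 m²
R₍20₎ = ρL/A = (1.66×10^-8)(612)/(1.606e-06) = 6.326 Ω
R₍146₎ = R₍20₎(1 + αΔT) = 6.326 × (1 + 0.0036×126) = 9.195 Ω
V = IR = 7.4 × 9.195 = 68.0 V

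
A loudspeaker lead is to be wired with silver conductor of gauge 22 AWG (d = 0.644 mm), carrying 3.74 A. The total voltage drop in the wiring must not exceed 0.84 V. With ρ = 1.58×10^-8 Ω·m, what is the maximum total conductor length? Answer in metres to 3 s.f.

A = π(0.644/2 mm)² = π(3.2200e-04 m)² = 3.257e-07 m²
L_max = V_max·A/(1·ρI) = (0.84)(3.257e-07)/(1.58×10^-8×3.74) = 4.63 m

4.63 m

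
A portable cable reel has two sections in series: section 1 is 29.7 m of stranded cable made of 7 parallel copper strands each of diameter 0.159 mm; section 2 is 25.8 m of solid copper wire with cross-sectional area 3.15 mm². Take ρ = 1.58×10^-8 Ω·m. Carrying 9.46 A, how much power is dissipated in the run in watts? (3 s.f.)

314 W

Section 1: A_strand = π(7.9500e-05)² = 1.986e-08 m²; R₁ = ρL/(N·A_s) = (1.58×10^-8)(29.7)/(7×1.986e-08) = 3.376 Ω
Section 2: A = 3.15 mm² = 3.150e-06 m²
R₂ = (1.58×10^-8)(25.8)/(3.150e-06) = 0.1294 Ω
R = R₁ + R₂ = 3.506 Ω
P = I²R = (9.46)² × 3.506 = 314 W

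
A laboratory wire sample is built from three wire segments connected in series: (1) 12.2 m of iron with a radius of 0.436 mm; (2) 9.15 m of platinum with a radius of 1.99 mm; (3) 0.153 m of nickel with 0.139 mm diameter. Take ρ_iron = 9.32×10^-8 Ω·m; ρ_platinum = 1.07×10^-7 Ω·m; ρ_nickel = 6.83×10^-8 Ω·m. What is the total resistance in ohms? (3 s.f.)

2.67 Ω

Seg 1: A = πr² = π(4.3600e-04 m)² = 5.972e-07 m²
R_1 = (9.32×10^-8)(12.2)/(5.972e-07) = 1.904 Ω
Seg 2: A = πr² = π(1.9900e-03 m)² = 1.244e-05 m²
R_2 = (1.07×10^-7)(9.15)/(1.244e-05) = 0.0787 Ω
Seg 3: A = π(d/2)² = π(6.9500e-05 m)² = 1.517e-08 m²
R_3 = (6.83×10^-8)(0.153)/(1.517e-08) = 0.6886 Ω
R_total = R_1 + R_2 + R_3 = 2.67 Ω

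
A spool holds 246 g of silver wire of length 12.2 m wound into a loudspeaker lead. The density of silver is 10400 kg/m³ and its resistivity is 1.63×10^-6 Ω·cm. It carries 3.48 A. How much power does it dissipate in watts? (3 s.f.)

ρ = 1.63×10^-6 Ω·cm = 1.63×10^-8 Ω·m
A = m/(density·L) = 0.246/(10400×12.2) = 1.9388e-06 m²
R = ρL/A = (1.63×10^-8)(12.2)/(1.9388e-06) = 0.1026 Ω
P = I²R = (3.48)² × 0.1026 = 1.24 W

1.24 W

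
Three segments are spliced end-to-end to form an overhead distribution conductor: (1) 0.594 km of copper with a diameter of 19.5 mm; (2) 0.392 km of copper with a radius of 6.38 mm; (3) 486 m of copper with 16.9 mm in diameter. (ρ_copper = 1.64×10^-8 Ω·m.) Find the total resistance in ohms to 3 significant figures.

0.118 Ω

Seg 1: A = π(d/2)² = π(9.7500e-03 m)² = 2.986e-04 m²
R_1 = (1.64×10^-8)(594)/(2.986e-04) = 0.03262 Ω
Seg 2: A = πr² = π(6.3800e-03 m)² = 1.279e-04 m²
R_2 = (1.64×10^-8)(392)/(1.279e-04) = 0.05027 Ω
Seg 3: A = π(d/2)² = π(8.4500e-03 m)² = 2.243e-04 m²
R_3 = (1.64×10^-8)(486)/(2.243e-04) = 0.03553 Ω
R_total = R_1 + R_2 + R_3 = 0.118 Ω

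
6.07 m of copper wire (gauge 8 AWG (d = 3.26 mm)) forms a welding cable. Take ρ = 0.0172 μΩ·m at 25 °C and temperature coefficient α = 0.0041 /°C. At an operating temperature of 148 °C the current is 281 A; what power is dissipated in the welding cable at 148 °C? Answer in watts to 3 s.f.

1490 W

ρ = 0.0172 μΩ·m = 1.72×10^-8 Ω·m
A = π(3.26/2 mm)² = π(1.6300e-03 m)² = 8.347e-06 m²
R₍25₎ = ρL/A = (1.72×10^-8)(6.07)/(8.347e-06) = 0.01251 Ω
R₍148₎ = R₍25₎(1 + αΔT) = 0.01251 × (1 + 0.0041×123) = 0.01882 Ω
P = I²R = (281)² × 0.01882 = 1490 W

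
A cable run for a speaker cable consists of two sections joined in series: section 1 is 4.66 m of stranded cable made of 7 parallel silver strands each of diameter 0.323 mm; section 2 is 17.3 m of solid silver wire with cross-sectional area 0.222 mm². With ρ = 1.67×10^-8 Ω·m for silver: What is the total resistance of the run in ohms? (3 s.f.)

1.44 Ω

Section 1: A_strand = π(1.6150e-04)² = 8.194e-08 m²; R₁ = ρL/(N·A_s) = (1.67×10^-8)(4.66)/(7×8.194e-08) = 0.1357 Ω
Section 2: A = 0.222 mm² = 2.220e-07 m²
R₂ = (1.67×10^-8)(17.3)/(2.220e-07) = 1.301 Ω
R = R₁ + R₂ = 1.44 Ω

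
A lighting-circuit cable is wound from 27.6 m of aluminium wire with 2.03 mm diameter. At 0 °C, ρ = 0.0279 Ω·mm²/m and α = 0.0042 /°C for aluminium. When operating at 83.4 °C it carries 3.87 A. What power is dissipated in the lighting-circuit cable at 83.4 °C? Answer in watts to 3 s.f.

4.81 W

ρ = 0.0279 Ω·mm²/m = 2.79×10^-8 Ω·m
A = π(d/2)² = π(1.0150e-03 m)² = 3.237e-06 m²
R₍0₎ = ρL/A = (2.79×10^-8)(27.6)/(3.237e-06) = 0.2379 Ω
R₍83.4₎ = R₍0₎(1 + αΔT) = 0.2379 × (1 + 0.0042×83.4) = 0.3213 Ω
P = I²R = (3.87)² × 0.3213 = 4.81 W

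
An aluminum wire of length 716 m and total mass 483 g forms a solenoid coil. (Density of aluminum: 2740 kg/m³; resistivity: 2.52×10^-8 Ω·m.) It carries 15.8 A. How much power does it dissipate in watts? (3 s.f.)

A = m/(density·L) = 0.483/(2740×716) = 2.4620e-07 m²
R = ρL/A = (2.52×10^-8)(716)/(2.4620e-07) = 73.29 Ω
P = I²R = (15.8)² × 73.29 = 18300 W

18300 W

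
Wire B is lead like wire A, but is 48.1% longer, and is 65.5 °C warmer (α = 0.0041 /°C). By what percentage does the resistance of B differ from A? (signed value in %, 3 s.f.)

87.9%

R ∝ ρL/d² with ρ ∝ (1+αΔT), so R_B/R_A = (1 + 48.1/100) × (1 + 0.0041×65.5)
= 1.481 × 1.269 = 1.879
(R_B − R_A)/R_A = 1.879 − 1 = 87.9%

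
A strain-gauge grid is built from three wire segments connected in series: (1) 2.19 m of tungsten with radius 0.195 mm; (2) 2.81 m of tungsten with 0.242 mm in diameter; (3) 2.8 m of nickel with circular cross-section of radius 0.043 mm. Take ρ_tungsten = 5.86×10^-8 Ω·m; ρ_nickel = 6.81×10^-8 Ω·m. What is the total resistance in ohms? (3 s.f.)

Seg 1: A = πr² = π(1.9500e-04 m)² = 1.195e-07 m²
R_1 = (5.86×10^-8)(2.19)/(1.195e-07) = 1.074 Ω
Seg 2: A = π(d/2)² = π(1.2100e-04 m)² = 4.600e-08 m²
R_2 = (5.86×10^-8)(2.81)/(4.600e-08) = 3.58 Ω
Seg 3: A = πr² = π(4.3000e-05 m)² = 5.809e-09 m²
R_3 = (6.81×10^-8)(2.8)/(5.809e-09) = 32.83 Ω
R_total = R_1 + R_2 + R_3 = 37.5 Ω

37.5 Ω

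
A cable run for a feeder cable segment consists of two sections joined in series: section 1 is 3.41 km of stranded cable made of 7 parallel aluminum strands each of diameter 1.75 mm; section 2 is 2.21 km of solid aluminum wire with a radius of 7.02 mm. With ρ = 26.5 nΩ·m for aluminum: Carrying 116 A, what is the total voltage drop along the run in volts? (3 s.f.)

ρ = 26.5 nΩ·m = 2.65×10^-8 Ω·m
Section 1: A_strand = π(8.7500e-04)² = 2.405e-06 m²; R₁ = ρL/(N·A_s) = (2.65×10^-8)(3410)/(7×2.405e-06) = 5.367 Ω
Section 2: A = πr² = π(7.0200e-03 m)² = 1.548e-04 m²
R₂ = (2.65×10^-8)(2210)/(1.548e-04) = 0.3783 Ω
R = R₁ + R₂ = 5.745 Ω
V = IR = 116 × 5.745 = 666 V

666 V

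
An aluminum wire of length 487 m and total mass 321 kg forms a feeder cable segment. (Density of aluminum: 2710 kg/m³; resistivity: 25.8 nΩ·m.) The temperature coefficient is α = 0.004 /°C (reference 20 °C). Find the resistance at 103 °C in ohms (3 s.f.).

ρ = 25.8 nΩ·m = 2.58×10^-8 Ω·m
A = m/(density·L) = 321/(2710×487) = 2.4322e-04 m²
R = ρL/A = (2.58×10^-8)(487)/(2.4322e-04) = 0.05166 Ω
R(103 °C) = 0.05166 × (1 + 0.004×83) = 0.0688 Ω

0.0688 Ω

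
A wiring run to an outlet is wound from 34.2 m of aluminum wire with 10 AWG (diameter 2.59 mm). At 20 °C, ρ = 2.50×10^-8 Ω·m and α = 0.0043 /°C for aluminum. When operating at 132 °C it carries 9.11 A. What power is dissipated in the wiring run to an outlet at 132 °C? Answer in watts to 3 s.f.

20.0 W

A = π(2.59/2 mm)² = π(1.2950e-03 m)² = 5.269e-06 m²
R₍20₎ = ρL/A = (2.50×10^-8)(34.2)/(5.269e-06) = 0.1623 Ω
R₍132₎ = R₍20₎(1 + αΔT) = 0.1623 × (1 + 0.0043×112) = 0.2404 Ω
P = I²R = (9.11)² × 0.2404 = 20.0 W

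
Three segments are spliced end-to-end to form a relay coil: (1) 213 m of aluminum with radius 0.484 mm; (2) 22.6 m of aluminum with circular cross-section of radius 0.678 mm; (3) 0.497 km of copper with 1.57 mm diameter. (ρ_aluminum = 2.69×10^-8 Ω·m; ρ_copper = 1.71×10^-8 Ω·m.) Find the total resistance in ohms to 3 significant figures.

Seg 1: A = πr² = π(4.8400e-04 m)² = 7.359e-07 m²
R_1 = (2.69×10^-8)(213)/(7.359e-07) = 7.786 Ω
Seg 2: A = πr² = π(6.7800e-04 m)² = 1.444e-06 m²
R_2 = (2.69×10^-8)(22.6)/(1.444e-06) = 0.421 Ω
Seg 3: A = π(d/2)² = π(7.8500e-04 m)² = 1.936e-06 m²
R_3 = (1.71×10^-8)(497)/(1.936e-06) = 4.39 Ω
R_total = R_1 + R_2 + R_3 = 12.6 Ω

12.6 Ω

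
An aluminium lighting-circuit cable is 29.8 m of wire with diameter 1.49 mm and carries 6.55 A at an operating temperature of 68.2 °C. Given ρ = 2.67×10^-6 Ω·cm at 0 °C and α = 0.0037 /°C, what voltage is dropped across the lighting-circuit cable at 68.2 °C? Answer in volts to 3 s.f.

ρ = 2.67×10^-6 Ω·cm = 2.67×10^-8 Ω·m
A = π(d/2)² = π(7.4500e-04 m)² = 1.744e-06 m²
R₍0₎ = ρL/A = (2.67×10^-8)(29.8)/(1.744e-06) = 0.4563 Ω
R₍68.2₎ = R₍0₎(1 + αΔT) = 0.4563 × (1 + 0.0037×68.2) = 0.5715 Ω
V = IR = 6.55 × 0.5715 = 3.74 V

3.74 V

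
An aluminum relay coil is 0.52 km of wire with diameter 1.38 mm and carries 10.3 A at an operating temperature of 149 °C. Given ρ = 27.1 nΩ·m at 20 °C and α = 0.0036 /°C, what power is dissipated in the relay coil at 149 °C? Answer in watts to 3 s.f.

ρ = 27.1 nΩ·m = 2.71×10^-8 Ω·m
A = π(d/2)² = π(6.9000e-04 m)² = 1.496e-06 m²
R₍20₎ = ρL/A = (2.71×10^-8)(520)/(1.496e-06) = 9.422 Ω
R₍149₎ = R₍20₎(1 + αΔT) = 9.422 × (1 + 0.0036×129) = 13.8 Ω
P = I²R = (10.3)² × 13.8 = 1460 W

1460 W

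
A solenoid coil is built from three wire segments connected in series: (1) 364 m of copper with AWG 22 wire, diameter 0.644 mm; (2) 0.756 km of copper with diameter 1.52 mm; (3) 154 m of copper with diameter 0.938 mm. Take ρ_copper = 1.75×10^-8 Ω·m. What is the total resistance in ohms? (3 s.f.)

30.7 Ω

Seg 1: A = π(0.644/2 mm)² = π(3.2200e-04 m)² = 3.257e-07 m²
R_1 = (1.75×10^-8)(364)/(3.257e-07) = 19.56 Ω
Seg 2: A = π(d/2)² = π(7.6000e-04 m)² = 1.815e-06 m²
R_2 = (1.75×10^-8)(756)/(1.815e-06) = 7.291 Ω
Seg 3: A = π(d/2)² = π(4.6900e-04 m)² = 6.910e-07 m²
R_3 = (1.75×10^-8)(154)/(6.910e-07) = 3.9 Ω
R_total = R_1 + R_2 + R_3 = 30.7 Ω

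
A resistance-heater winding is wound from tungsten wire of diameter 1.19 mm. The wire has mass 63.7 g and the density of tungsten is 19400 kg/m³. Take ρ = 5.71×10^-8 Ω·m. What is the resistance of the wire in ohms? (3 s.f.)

0.152 Ω

A = π(d/2)² = π(5.9500e-04 m)² = 1.1122e-06 m²
L = m/(density·A) = 0.0637/(19400×1.1122e-06) = 2.952 m
R = ρL/A = (5.71×10^-8)(2.952)/(1.1122e-06) = 0.152 Ω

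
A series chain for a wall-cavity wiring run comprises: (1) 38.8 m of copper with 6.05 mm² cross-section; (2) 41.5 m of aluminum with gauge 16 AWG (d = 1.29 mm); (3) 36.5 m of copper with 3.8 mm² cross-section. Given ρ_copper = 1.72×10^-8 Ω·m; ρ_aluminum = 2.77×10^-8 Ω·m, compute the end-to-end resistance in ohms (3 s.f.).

Seg 1: A = 6.05 mm² = 6.050e-06 m²
R_1 = (1.72×10^-8)(38.8)/(6.050e-06) = 0.1103 Ω
Seg 2: A = π(1.29/2 mm)² = π(6.4500e-04 m)² = 1.307e-06 m²
R_2 = (2.77×10^-8)(41.5)/(1.307e-06) = 0.8795 Ω
Seg 3: A = 3.8 mm² = 3.800e-06 m²
R_3 = (1.72×10^-8)(36.5)/(3.800e-06) = 0.1652 Ω
R_total = R_1 + R_2 + R_3 = 1.16 Ω

1.16 Ω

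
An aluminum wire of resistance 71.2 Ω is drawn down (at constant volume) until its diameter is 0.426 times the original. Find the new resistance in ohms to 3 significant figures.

2160 Ω

Volume constant ⇒ L' = L/r² with r = 0.426. R' = ρL'/A' = ρ(L/r²)/(πr²d₀²/4) = R/r⁴.
R' = 30.36 × 71.2 = 2160 Ω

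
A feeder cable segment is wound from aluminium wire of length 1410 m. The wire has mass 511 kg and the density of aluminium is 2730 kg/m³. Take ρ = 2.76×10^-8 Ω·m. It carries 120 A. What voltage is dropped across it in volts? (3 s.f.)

35.2 V

A = m/(density·L) = 511/(2730×1410) = 1.3275e-04 m²
R = ρL/A = (2.76×10^-8)(1410)/(1.3275e-04) = 0.2931 Ω
V = IR = 120 × 0.2931 = 35.2 V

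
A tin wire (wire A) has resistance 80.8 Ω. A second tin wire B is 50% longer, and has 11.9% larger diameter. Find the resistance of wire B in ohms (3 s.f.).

R ∝ L/d², so R_B/R_A = (1 + 50/100) × (1 + 11.9/100)⁻²
= 1.5 × 0.7986 = 1.198
R_B = 1.198 × 80.8 = 96.8 Ω

96.8 Ω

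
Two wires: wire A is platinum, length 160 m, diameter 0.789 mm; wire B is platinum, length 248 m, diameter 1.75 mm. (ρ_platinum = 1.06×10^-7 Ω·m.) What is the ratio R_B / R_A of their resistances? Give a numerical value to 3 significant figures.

R ∝ ρL/d², so R_B/R_A = (L_B/L_A) × (d_A/d_B)²
= (248/160) × (0.789/1.75)² = 0.315

0.315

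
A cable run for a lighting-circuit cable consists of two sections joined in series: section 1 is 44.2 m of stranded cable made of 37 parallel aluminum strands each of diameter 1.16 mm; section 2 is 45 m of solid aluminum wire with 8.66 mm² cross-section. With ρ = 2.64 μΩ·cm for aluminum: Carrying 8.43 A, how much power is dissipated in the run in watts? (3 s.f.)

11.9 W

ρ = 2.64 μΩ·cm = 2.64×10^-8 Ω·m
Section 1: A_strand = π(5.8000e-04)² = 1.057e-06 m²; R₁ = ρL/(N·A_s) = (2.64×10^-8)(44.2)/(37×1.057e-06) = 0.02984 Ω
Section 2: A = 8.66 mm² = 8.660e-06 m²
R₂ = (2.64×10^-8)(45)/(8.660e-06) = 0.1372 Ω
R = R₁ + R₂ = 0.167 Ω
P = I²R = (8.43)² × 0.167 = 11.9 W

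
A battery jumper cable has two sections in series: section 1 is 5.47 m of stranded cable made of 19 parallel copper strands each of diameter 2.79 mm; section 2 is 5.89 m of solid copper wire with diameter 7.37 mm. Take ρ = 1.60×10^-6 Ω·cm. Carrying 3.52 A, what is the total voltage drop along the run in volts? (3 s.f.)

0.0104 V

ρ = 1.60×10^-6 Ω·cm = 1.60×10^-8 Ω·m
Section 1: A_strand = π(1.3950e-03)² = 6.114e-06 m²; R₁ = ρL/(N·A_s) = (1.60×10^-8)(5.47)/(19×6.114e-06) = 7.535×10^-4 Ω
Section 2: A = π(d/2)² = π(3.6850e-03 m)² = 4.266e-05 m²
R₂ = (1.60×10^-8)(5.89)/(4.266e-05) = 0.002209 Ω
R = R₁ + R₂ = 0.002963 Ω
V = IR = 3.52 × 0.002963 = 0.0104 V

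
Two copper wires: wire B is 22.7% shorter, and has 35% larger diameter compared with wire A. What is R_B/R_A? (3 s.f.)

0.424

R ∝ L/d², so R_B/R_A = (1 − 22.7/100) × (1 + 35/100)⁻²
= 0.773 × 0.5487 = 0.424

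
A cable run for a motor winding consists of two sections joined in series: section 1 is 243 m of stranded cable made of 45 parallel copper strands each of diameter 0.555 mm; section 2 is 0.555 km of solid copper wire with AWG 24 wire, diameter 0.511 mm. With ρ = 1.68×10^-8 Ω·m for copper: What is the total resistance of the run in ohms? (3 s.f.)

Section 1: A_strand = π(2.7750e-04)² = 2.419e-07 m²; R₁ = ρL/(N·A_s) = (1.68×10^-8)(243)/(45×2.419e-07) = 0.375 Ω
Section 2: A = π(0.511/2 mm)² = π(2.5550e-04 m)² = 2.051e-07 m²
R₂ = (1.68×10^-8)(555)/(2.051e-07) = 45.46 Ω
R = R₁ + R₂ = 45.8 Ω

45.8 Ω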